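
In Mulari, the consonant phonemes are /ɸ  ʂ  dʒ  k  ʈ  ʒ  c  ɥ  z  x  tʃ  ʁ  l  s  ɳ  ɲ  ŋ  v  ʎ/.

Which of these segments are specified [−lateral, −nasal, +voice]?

Eliminate segments failing any feature: /ɸ, ʂ, k, ʈ, c, x, tʃ, s/ are [−voice]; /l, ʎ/ are [+lateral]; /ɳ, ɲ, ŋ/ are [+nasal]. The remaining /dʒ, ʒ, ɥ, z, ʁ, v/ satisfy [−lateral], [−nasal], [+voice].

dʒ, ʒ, ɥ, z, ʁ, v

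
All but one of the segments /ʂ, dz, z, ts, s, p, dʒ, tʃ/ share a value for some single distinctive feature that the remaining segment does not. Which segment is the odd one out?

/ʂ, dʒ, dz, ts, tʃ, s, z/ are all [+strident], but /p/ (voiceless bilabial stop) is [−strident]. No other single segment can be removed to leave a set sharing one feature value that the removed segment lacks, so /p/ is the odd one out.

p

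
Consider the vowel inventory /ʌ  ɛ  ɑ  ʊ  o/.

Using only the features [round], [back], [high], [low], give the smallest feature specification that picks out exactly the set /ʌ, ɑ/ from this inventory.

/ʌ, ɑ/ are all [+back], [−round], and no other segment in the inventory matches both values. Dropping any one of them over-generates: [−round] alone would also admit /ɛ/; [+back] alone would also admit /ʊ, o/. No other single listed feature picks out exactly this set either, so fewer than two features will not do.

[+back, −round]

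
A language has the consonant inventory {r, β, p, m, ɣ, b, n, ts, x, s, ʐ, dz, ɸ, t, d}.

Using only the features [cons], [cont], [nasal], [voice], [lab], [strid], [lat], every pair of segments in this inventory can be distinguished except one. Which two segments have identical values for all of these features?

ɣ, r

Both /ɣ/ and /r/ are [+consonantal], [+continuant], [-nasal], [+voice], [-labial], [-strident], [-lateral]. Since the list omits [sonorant], [coronal] and [dorsal] — which do distinguish the voiced velar fricative from the alveolar trill — this pair collapses; all other pairs remain distinct.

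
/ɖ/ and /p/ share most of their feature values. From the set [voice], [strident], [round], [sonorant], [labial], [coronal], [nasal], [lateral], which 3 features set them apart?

[voice], [labial], [coronal]

/ɖ/ is the voiced retroflex stop and /p/ is the voiceless bilabial stop. Both are [−strident], [−round], [−sonorant], [−nasal], [−lateral]. /ɖ/ is [+voice] while /p/ is [−voice]; /ɖ/ is [−labial] while /p/ is [+labial]; /ɖ/ is [+coronal] while /p/ is [−coronal], so the distinguishing features are [voice], [labial], [coronal].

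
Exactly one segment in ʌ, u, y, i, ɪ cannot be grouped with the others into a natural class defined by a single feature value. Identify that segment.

The remaining segments after removing /ʌ/ share [+high]; /ʌ/ (mid back unrounded lax vowel) is [-high]. For every other candidate removal, the leftover set fails to share any single feature value that the removed segment lacks.

ʌ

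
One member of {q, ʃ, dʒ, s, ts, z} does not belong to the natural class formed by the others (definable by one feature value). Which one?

q

[strident] (equivalently [coronal], [dorsal]) groups all but one: /dʒ, ts, s, z, ʃ/ share [+strident] while /q/ (voiceless uvular stop) alone is [-strident]. Removing any other segment would not leave a single-feature class that excludes it.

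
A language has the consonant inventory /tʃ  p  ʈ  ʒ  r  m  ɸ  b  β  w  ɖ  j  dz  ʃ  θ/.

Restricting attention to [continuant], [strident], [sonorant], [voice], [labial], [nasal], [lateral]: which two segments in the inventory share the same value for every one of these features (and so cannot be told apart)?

r, j

/r/ (alveolar trill) and /j/ (palatal glide) are both [+continuant], [−strident], [+sonorant], [+voice], [−labial], [−nasal], [−lateral], so none of the listed features separates them. (They do differ in [dorsal], which is not among the given features.) Every other pair in the inventory differs on at least one listed feature.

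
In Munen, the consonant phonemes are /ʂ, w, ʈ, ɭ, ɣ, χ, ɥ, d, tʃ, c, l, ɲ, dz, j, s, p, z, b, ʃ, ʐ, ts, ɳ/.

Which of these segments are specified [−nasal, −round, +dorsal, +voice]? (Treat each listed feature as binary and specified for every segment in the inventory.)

ɣ, j

Among the inventory, the [−nasal] segments are /ʂ, w, ʈ, ɭ, ɣ, χ, ɥ, d, tʃ, c, l, dz, j, s, p, z, b, ʃ, ʐ, ts/.
Within that set, [−round] gives /ʂ, ʈ, ɭ, ɣ, χ, d, tʃ, c, l, dz, j, s, p, z, b, ʃ, ʐ, ts/.
Of those, [+dorsal] gives /ɣ, χ, c, j/.
Then [+voice] leaves /ɣ, j/.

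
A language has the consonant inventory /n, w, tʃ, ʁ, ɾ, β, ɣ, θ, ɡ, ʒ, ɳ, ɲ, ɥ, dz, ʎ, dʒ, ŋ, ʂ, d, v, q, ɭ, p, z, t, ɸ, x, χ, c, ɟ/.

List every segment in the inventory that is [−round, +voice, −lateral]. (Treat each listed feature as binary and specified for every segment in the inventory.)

Among the inventory, the [−round] segments are /n, tʃ, ʁ, ɾ, β, ɣ, θ, ɡ, ʒ, ɳ, ɲ, dz, ʎ, dʒ, ŋ, ʂ, d, v, q, ɭ, p, z, t, ɸ, x, χ, c, ɟ/.
Among these, [+voice] gives /n, ʁ, ɾ, β, ɣ, ɡ, ʒ, ɳ, ɲ, dz, ʎ, dʒ, ŋ, d, v, ɭ, z, ɟ/.
Then [−lateral] leaves /n, ʁ, ɾ, β, ɣ, ɡ, ʒ, ɳ, ɲ, dz, dʒ, ŋ, d, v, z, ɟ/.

n, ʁ, ɾ, β, ɣ, ɡ, ʒ, ɳ, ɲ, dz, dʒ, ŋ, d, v, z, ɟ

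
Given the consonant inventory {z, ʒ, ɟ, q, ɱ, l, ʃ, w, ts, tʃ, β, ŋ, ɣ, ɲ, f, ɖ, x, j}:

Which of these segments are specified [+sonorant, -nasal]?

Checking each segment against [+sonorant], [-nasal]: /l/ (alveolar lateral approximant), /w/ (labial-velar glide), /j/ (palatal glide) satisfy every feature; every other segment in the inventory fails at least one.

l, w, j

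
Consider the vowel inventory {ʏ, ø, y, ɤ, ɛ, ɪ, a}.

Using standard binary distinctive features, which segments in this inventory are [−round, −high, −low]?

Checking each segment against [−round], [−high], [−low]: /ɤ/ (mid back unrounded tense vowel), /ɛ/ (mid front unrounded lax vowel) satisfy every feature; every other segment in the inventory fails at least one.

ɤ, ɛ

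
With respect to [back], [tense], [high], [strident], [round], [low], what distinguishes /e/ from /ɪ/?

/e/ (mid front unrounded tense vowel) and /ɪ/ (high front unrounded lax vowel) agree on [-back], [-strident], [-round], [-low]. They differ on [high] (/e/ [-], /ɪ/ [+]), [tense] (/e/ [+], /ɪ/ [-]).

[high], [tense]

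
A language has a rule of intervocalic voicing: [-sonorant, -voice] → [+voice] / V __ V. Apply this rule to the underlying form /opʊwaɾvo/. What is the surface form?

[obʊwaɾvo]

The only segment in the rule's environment that also matches [-sonorant, -voice] is /p/. Applying [+voice] turns the voiceless bilabial stop into /b/ (voiced bilabial stop), giving [obʊwaɾvo].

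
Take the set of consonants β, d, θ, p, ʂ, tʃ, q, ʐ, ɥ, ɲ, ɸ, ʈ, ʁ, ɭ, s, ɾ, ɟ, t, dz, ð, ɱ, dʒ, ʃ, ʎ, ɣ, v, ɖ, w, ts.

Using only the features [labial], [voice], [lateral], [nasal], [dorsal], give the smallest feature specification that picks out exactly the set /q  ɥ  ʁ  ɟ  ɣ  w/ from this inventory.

[−nasal, −lateral, +dorsal]

Every target segment is [−nasal], [−lateral], [+dorsal]; each remaining inventory member fails at least one of these. Each conjunct is needed — [−lateral, +dorsal] alone would also admit /ɲ/; [−nasal, +dorsal] alone would also admit /ʎ/; [−nasal, −lateral] alone would also admit /β, d, θ, p, …/ — and no other combination of two listed features has exactly this extension, so three is the minimum.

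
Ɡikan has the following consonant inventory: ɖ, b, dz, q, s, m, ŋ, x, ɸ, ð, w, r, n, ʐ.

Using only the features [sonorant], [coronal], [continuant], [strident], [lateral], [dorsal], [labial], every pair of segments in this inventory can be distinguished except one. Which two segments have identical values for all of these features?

On the given features, /ʐ/ and /s/ have an identical profile: [-sonorant], [+coronal], [+continuant], [+strident], [-lateral], [-dorsal], [-labial]. No other two segments in the inventory coincide on all 7 features. (They do differ in [voice] and [anterior], which are not among the given features.)

ʐ, s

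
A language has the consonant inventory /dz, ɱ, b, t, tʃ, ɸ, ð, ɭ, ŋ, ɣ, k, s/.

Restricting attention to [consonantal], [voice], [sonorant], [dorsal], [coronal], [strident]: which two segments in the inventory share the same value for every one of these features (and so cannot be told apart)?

tʃ, s

/tʃ/ (voiceless postalveolar affricate) and /s/ (voiceless alveolar fricative) are both [+consonantal], [−voice], [−sonorant], [−dorsal], [+coronal], [+strident], so none of the listed features separates them. (They do differ in [continuant], [anterior] and [distributed], which are not among the given features.) Every other pair in the inventory differs on at least one listed feature.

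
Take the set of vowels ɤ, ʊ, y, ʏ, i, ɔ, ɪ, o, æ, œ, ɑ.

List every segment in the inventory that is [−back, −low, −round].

First, the [−back] segments are /y, ʏ, i, ɪ, æ, œ/.
Of those, [−low] gives /y, ʏ, i, ɪ, œ/.
Of those, [−round] leaves /i, ɪ/.

i, ɪ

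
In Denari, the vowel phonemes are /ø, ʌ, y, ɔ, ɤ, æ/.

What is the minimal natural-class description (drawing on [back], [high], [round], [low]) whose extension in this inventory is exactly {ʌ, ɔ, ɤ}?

Every target segment is [+back] and no other inventory member is, so one feature is enough.

[+back]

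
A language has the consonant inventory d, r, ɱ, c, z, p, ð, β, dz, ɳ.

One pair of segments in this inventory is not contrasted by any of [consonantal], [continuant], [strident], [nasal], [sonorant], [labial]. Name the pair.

d, c

/d/ (voiced alveolar stop) and /c/ (voiceless palatal stop) are both [+consonantal], [-continuant], [-strident], [-nasal], [-sonorant], [-labial], so none of the listed features separates them. (They do differ in [voice] and [dorsal], which are not among the given features.) Every other pair in the inventory differs on at least one listed feature.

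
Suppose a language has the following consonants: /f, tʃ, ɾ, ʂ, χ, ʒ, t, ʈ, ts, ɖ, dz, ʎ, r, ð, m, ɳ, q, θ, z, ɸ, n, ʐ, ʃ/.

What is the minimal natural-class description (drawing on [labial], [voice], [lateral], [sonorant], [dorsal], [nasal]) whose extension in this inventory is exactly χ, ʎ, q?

/χ, ʎ, q/ are exactly the [+dorsal] segments in the inventory, so a single feature suffices.

[+dorsal]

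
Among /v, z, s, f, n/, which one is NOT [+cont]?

/n/ is the alveolar nasal, which is [-continuant]; the rest — /z, s, v, f/ — are [+continuant].

n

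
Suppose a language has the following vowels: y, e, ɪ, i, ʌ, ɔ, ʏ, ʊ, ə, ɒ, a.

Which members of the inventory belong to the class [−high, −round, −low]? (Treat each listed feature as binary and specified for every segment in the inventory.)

e, ʌ, ə

Among the inventory, the [−high] segments are /e, ʌ, ɔ, ə, ɒ, a/.
Intersecting with [−round] gives /e, ʌ, ə, a/.
Of those, [−low] leaves /e, ʌ, ə/.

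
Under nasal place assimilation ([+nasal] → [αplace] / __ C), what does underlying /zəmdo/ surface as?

[zəndo]

In /zəmdo/, the nasal /m/ precedes /d/, which is [+coronal]. The nasal assimilates in place, becoming the [+coronal] nasal /n/. The surface form is [zəndo].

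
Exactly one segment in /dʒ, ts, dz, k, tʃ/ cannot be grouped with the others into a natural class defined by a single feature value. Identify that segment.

[delayed release] (equivalently [strident], [coronal], [dorsal]) groups all but one: /dz, dʒ, ts, tʃ/ share [+delayed release] while /k/ (voiceless velar stop) alone is [-delayed release]. Removing any other segment would not leave a single-feature class that excludes it.

k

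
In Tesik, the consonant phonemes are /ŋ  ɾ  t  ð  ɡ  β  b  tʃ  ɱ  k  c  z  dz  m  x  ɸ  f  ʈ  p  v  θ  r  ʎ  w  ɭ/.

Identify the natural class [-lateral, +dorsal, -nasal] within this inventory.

ɡ, k, c, x, w

Eliminate segments failing any feature: /ŋ/ is [+nasal]; /ɾ, t, ð, β, b, tʃ, ɱ, z, dz, m, ɸ, f, ʈ, p, v, θ, r/ are [-dorsal]; /ʎ, ɭ/ are [+lateral]. The remaining /ɡ, k, c, x, w/ satisfy [-lateral], [+dorsal], [-nasal].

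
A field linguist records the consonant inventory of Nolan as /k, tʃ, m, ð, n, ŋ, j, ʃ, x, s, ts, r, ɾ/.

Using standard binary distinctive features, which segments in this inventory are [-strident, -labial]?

Checking each segment against [-strident], [-labial]: /k/ (voiceless velar stop), /ð/ (voiced dental fricative), /n/ (alveolar nasal), /ŋ/ (velar nasal), /j/ (palatal glide), /x/ (voiceless velar fricative), among others, satisfy every feature; every other segment in the inventory fails at least one.

k, ð, n, ŋ, j, x, r, ɾ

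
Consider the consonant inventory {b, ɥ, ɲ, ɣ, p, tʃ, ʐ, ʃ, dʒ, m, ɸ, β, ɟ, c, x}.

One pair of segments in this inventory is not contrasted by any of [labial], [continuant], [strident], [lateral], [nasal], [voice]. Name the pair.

ɥ, β

On the given features, /ɥ/ and /β/ have an identical profile: [+labial], [+continuant], [−strident], [−lateral], [−nasal], [+voice]. No other two segments in the inventory coincide on all 6 features. (They do differ in [sonorant], [round] and [dorsal], which are not among the given features.)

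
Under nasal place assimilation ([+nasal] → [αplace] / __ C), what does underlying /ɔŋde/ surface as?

In /ɔŋde/, the nasal /ŋ/ precedes /d/, which is [+coronal]. The nasal assimilates in place, becoming the [+coronal] nasal /n/. The surface form is [ɔnde].

[ɔnde]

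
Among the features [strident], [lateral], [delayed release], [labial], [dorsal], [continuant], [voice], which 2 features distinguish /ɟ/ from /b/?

[labial], [dorsal]

/ɟ/ is the voiced palatal stop and /b/ is the voiced bilabial stop. Both are [-strident], [-lateral], [-delayed release], [-continuant], [+voice]. /ɟ/ is [-labial] while /b/ is [+labial]; /ɟ/ is [+dorsal] while /b/ is [-dorsal], so the distinguishing features are [labial], [dorsal].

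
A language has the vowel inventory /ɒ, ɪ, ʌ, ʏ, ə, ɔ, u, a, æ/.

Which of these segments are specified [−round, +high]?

ɪ

Eliminate segments failing any feature: /ɒ, ʏ, ɔ, u/ are [+round]; /ʌ, ə, a, æ/ are [−high]. The remaining /ɪ/ satisfy [−round], [+high].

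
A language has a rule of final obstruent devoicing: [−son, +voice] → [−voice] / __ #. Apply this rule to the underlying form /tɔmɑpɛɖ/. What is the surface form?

The only segment in the rule's environment that also matches [−son, +voice] is /ɖ/. Applying [−voice] turns the voiced retroflex stop into /ʈ/ (voiceless retroflex stop), giving [tɔmɑpɛʈ].

[tɔmɑpɛʈ]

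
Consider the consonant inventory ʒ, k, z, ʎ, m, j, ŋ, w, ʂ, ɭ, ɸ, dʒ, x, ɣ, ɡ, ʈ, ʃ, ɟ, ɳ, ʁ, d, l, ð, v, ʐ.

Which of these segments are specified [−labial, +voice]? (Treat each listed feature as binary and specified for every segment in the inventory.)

ʒ, z, ʎ, j, ŋ, ɭ, dʒ, ɣ, ɡ, ɟ, ɳ, ʁ, d, l, ð, ʐ

Eliminate segments failing any feature: /k, ʂ, x, ʈ, ʃ/ are [−voice]; /m, w, ɸ, v/ are [+labial]. The remaining /ʒ, z, ʎ, j, ŋ, ɭ, dʒ, ɣ, ɡ, ɟ, ɳ, ʁ, d, l, ð, ʐ/ satisfy [−labial], [+voice].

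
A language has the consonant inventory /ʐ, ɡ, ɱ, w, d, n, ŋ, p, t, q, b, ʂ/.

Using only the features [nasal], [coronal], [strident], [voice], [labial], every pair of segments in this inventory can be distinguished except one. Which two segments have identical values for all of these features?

On the given features, /w/ and /b/ have an identical profile: [−nasal], [−coronal], [−strident], [+voice], [+labial]. No other two segments in the inventory coincide on all 5 features. (They do differ in [sonorant], [continuant], [round] and [dorsal], which are not among the given features.)

w, b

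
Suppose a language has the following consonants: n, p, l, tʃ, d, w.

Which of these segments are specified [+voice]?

The [+voice] segments here are /n, l, d, w/; the remaining /p, tʃ/ are [−voice].

n, l, d, w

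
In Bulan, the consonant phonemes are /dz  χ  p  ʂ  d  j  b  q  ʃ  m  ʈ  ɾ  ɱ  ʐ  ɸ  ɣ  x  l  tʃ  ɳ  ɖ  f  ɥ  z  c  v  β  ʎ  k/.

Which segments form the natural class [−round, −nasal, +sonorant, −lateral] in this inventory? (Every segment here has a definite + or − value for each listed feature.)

Eliminate segments failing any feature: /dz, χ, p, ʂ, d, b, q, ʃ, ʈ, ʐ, ɸ, ɣ, x, tʃ, ɖ, f, z, c, v, β, k/ are [−sonorant]; /m, ɱ, ɳ/ are [+nasal]; /l, ʎ/ are [+lateral]; /ɥ/ is [+round]. The remaining /j, ɾ/ satisfy [−round], [−nasal], [+sonorant], [−lateral].

j, ɾ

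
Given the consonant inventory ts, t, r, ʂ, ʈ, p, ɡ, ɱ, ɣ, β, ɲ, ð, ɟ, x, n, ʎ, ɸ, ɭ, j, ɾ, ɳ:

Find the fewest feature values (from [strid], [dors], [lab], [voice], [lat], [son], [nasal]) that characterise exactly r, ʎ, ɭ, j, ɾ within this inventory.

/r, ʎ, ɭ, j, ɾ/ are all [+sonorant], [-nasal], and no other segment in the inventory matches both values. Dropping any one of them over-generates: [-nasal] alone would also admit /ts, t, ʂ, ʈ, …/; [+sonorant] alone would also admit /ɱ, ɲ, n, ɳ/. No other single listed feature picks out exactly this set either, so fewer than two features will not do.

[+son, -nasal]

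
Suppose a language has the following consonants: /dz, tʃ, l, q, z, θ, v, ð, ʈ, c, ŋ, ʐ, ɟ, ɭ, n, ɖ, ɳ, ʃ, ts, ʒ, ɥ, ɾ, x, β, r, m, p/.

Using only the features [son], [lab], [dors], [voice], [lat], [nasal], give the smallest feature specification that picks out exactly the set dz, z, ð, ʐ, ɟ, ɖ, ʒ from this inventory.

Every target segment is [-sonorant], [+voice], [-labial]; each remaining inventory member fails at least one of these. Each conjunct is needed — [+voice, -labial] alone would also admit /l, ŋ, ɭ, n, …/; [-sonorant, -labial] alone would also admit /tʃ, q, θ, ʈ, …/; [-sonorant, +voice] alone would also admit /v, β/ — and no other combination of two listed features has exactly this extension, so three is the minimum.

[-son, +voice, -lab]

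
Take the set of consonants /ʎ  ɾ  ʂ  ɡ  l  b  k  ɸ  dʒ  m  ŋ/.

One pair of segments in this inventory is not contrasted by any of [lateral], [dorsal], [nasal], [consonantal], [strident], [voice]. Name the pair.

b, ɾ

/b/ (voiced bilabial stop) and /ɾ/ (alveolar tap) are both [-lateral], [-dorsal], [-nasal], [+consonantal], [-strident], [+voice], so none of the listed features separates them. (They do differ in [sonorant], [labial] and [coronal], which are not among the given features.) Every other pair in the inventory differs on at least one listed feature.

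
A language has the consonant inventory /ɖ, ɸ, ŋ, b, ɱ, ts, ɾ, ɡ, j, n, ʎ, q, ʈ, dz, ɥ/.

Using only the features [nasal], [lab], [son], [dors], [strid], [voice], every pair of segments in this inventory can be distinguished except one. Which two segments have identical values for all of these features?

j, ʎ

Both /j/ and /ʎ/ are [−nasal], [−labial], [+sonorant], [+dorsal], [−strident], [+voice]. Since the list omits [lateral] — which does distinguish the palatal glide from the palatal lateral approximant — this pair collapses; all other pairs remain distinct.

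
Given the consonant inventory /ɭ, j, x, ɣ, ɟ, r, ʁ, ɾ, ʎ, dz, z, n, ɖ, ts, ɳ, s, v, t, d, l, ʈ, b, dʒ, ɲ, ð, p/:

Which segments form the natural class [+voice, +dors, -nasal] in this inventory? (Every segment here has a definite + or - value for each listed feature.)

j, ɣ, ɟ, ʁ, ʎ

Checking each segment against [+voice], [+dorsal], [-nasal]: /j/ (palatal glide), /ɣ/ (voiced velar fricative), /ɟ/ (voiced palatal stop), /ʁ/ (voiced uvular fricative), /ʎ/ (palatal lateral approximant) satisfy every feature; every other segment in the inventory fails at least one.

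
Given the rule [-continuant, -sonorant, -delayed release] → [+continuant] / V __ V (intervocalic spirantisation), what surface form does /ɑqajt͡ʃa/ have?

[ɑχajt͡ʃa]

/q/ satisfies [-continuant, -sonorant, -delayed release] and sits in V __ V. The [+continuant] counterpart of the voiceless uvular stop is /χ/. Other segments in /ɑqajt͡ʃa/ either fail the structural description or are not in the environment, so the surface form is [ɑχajt͡ʃa].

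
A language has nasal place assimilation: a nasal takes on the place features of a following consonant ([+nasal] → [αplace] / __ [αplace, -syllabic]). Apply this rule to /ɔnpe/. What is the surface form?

[ɔmpe]

The only nasal preceding a consonant is /n/ before /p/. /p/ is [+labial], so /n/ → /m/, giving [ɔmpe].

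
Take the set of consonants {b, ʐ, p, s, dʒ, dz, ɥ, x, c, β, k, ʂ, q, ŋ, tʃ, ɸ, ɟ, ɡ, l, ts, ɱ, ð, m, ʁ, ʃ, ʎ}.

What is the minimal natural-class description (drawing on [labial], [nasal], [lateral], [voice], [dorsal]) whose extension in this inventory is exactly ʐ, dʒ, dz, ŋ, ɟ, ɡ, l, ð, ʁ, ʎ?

Every target segment is [+voice], [-labial]; each remaining inventory member fails at least one of these. Each conjunct is needed — [-labial] alone would also admit /s, x, c, k, …/; [+voice] alone would also admit /b, ɥ, β, ɱ, …/ — and no other single listed feature has exactly this extension, so two is the minimum.

[+voice, -labial]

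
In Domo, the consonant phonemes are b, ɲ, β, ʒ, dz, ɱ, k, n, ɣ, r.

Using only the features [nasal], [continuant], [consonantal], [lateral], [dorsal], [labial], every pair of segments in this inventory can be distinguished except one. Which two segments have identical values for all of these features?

ʒ, r

On the given features, /ʒ/ and /r/ have an identical profile: [-nasal], [+continuant], [+consonantal], [-lateral], [-dorsal], [-labial]. No other two segments in the inventory coincide on all 6 features. (They do differ in [sonorant], [strident] and [anterior], which are not among the given features.)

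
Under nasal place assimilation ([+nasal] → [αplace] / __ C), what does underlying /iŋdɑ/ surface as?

[indɑ]

The only nasal preceding a consonant is /ŋ/ before /d/. /d/ is [+coronal], so /ŋ/ → /n/, giving [indɑ].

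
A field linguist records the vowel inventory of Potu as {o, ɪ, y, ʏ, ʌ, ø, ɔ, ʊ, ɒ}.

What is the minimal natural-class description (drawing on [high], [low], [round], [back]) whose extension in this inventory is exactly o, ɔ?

/o, ɔ/ are all [-high], [-low], [+back], [+round], and no other segment in the inventory matches all four values. Dropping any one of them over-generates: [-low, +back, +round] alone would also admit /ʊ/; [-high, +back, +round] alone would also admit /ɒ/; [-high, -low, +round] alone would also admit /ø/; [-high, -low, +back] alone would also admit /ʌ/. No other combination of three listed features picks out exactly this set either, so fewer than four features will not do.

[-high, -low, +back, +round]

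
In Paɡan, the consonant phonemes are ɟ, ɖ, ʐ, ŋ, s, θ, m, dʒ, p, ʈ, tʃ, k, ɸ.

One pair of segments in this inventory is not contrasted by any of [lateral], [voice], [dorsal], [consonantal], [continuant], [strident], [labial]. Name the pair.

On the given features, /ŋ/ and /ɟ/ have an identical profile: [−lateral], [+voice], [+dorsal], [+consonantal], [−continuant], [−strident], [−labial]. No other two segments in the inventory coincide on all 7 features. (They do differ in [sonorant], [nasal] and [back], which are not among the given features.)

ŋ, ɟ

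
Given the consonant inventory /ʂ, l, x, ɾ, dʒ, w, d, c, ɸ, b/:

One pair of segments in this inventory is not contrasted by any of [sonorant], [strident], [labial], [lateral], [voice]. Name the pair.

x, c

/x/ (voiceless velar fricative) and /c/ (voiceless palatal stop) are both [-sonorant], [-strident], [-labial], [-lateral], [-voice], so none of the listed features separates them. (They do differ in [continuant] and [back], which are not among the given features.) Every other pair in the inventory differs on at least one listed feature.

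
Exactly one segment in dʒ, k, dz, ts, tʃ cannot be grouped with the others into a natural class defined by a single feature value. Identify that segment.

The remaining segments after removing /k/ share [+delayed release]; /k/ (voiceless velar stop) is [-delayed release]. For every other candidate removal, the leftover set fails to share any single feature value that the removed segment lacks.

k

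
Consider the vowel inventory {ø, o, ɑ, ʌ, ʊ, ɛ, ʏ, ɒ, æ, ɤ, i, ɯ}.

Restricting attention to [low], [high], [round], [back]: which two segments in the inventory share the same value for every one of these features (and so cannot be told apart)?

ʌ, ɤ

On the given features, /ʌ/ and /ɤ/ have an identical profile: [-low], [-high], [-round], [+back]. No other two segments in the inventory coincide on all 4 features. (They do differ in [tense], which is not among the given features.)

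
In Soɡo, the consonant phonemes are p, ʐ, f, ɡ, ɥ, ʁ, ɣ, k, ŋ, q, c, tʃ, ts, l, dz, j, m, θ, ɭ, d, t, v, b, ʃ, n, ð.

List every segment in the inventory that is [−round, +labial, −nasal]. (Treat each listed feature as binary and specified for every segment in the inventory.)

p, f, v, b

Among the inventory, the [−round] segments are /p, ʐ, f, ɡ, ʁ, ɣ, k, ŋ, q, c, tʃ, ts, l, dz, j, m, θ, ɭ, d, t, v, b, ʃ, n, ð/.
Intersecting with [+labial] gives /p, f, m, v, b/.
Within that set, [−nasal] leaves /p, f, v, b/.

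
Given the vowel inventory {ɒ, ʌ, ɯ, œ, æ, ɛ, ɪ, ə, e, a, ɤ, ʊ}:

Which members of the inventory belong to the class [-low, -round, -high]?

Eliminate segments failing any feature: /ɒ, æ, a/ are [+low]; /ɯ, ɪ/ are [+high]; /œ, ʊ/ are [+round]. The remaining /ʌ, ɛ, ə, e, ɤ/ satisfy [-low], [-round], [-high].

ʌ, ɛ, ə, e, ɤ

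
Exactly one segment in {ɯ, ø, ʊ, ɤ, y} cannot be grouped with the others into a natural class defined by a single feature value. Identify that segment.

The remaining segments after removing /ʊ/ share [+tense]; /ʊ/ (high back rounded lax vowel) is [-tense]. For every other candidate removal, the leftover set fails to share any single feature value that the removed segment lacks.

ʊ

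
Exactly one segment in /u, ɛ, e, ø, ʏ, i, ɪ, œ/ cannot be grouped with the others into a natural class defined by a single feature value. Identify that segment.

u

/ʏ, ø, ɪ, œ, ɛ, i, e/ are all [-back], but /u/ (high back rounded tense vowel) is [+back]. No other single segment can be removed to leave a set sharing one feature value that the removed segment lacks, so /u/ is the odd one out.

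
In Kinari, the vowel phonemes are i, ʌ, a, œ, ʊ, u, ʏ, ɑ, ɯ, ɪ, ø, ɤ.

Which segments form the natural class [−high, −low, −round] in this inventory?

ʌ, ɤ

The [−high] segments are /ʌ, a, œ, ɑ, ø, ɤ/.
Within that set, [−low] gives /ʌ, œ, ø, ɤ/.
Within that set, [−round] leaves /ʌ, ɤ/.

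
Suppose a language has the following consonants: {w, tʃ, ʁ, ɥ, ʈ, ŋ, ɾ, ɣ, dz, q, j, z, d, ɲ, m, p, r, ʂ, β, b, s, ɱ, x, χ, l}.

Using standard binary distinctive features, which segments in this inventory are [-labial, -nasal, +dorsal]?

Eliminate segments failing any feature: /w, ɥ, m, p, β, b, ɱ/ are [+labial]; /tʃ, ʈ, ɾ, dz, z, d, r, ʂ, s, l/ are [-dorsal]; /ŋ, ɲ/ are [+nasal]. The remaining /ʁ, ɣ, q, j, x, χ/ satisfy [-labial], [-nasal], [+dorsal].

ʁ, ɣ, q, j, x, χ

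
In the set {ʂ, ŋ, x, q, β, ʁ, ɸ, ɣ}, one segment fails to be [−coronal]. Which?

/ʂ/ is the voiceless retroflex fricative, which is [+coronal]; the rest — /ɸ, q, β, ŋ, ɣ, ʁ, x/ — are [−coronal].

ʂ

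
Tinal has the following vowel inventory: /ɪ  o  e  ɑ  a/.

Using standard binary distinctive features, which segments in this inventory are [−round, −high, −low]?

Checking each segment against [−round], [−high], [−low]: /e/ (mid front unrounded tense vowel) satisfies every feature; every other segment in the inventory fails at least one.

e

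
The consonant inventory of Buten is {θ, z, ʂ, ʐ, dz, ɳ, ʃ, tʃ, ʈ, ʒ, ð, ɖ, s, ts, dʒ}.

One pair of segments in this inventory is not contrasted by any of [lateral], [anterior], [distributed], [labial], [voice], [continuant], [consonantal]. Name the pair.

/ɳ/ (retroflex nasal) and /ɖ/ (voiced retroflex stop) are both [−lateral], [−anterior], [−distributed], [−labial], [+voice], [−continuant], [+consonantal], so none of the listed features separates them. (They do differ in [sonorant] and [nasal], which are not among the given features.) Every other pair in the inventory differs on at least one listed feature.

ɳ, ɖ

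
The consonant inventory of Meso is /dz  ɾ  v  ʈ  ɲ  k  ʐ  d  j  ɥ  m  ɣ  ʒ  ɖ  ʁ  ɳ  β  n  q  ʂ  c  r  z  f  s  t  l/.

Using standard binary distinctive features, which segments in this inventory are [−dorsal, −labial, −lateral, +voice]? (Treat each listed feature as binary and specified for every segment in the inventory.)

Checking each segment against [−dorsal], [−labial], [−lateral], [+voice]: /dz/ (voiced alveolar affricate), /ɾ/ (alveolar tap), /ʐ/ (voiced retroflex fricative), /d/ (voiced alveolar stop), /ʒ/ (voiced postalveolar fricative), /ɖ/ (voiced retroflex stop), among others, satisfy every feature; every other segment in the inventory fails at least one.

dz, ɾ, ʐ, d, ʒ, ɖ, ɳ, n, r, z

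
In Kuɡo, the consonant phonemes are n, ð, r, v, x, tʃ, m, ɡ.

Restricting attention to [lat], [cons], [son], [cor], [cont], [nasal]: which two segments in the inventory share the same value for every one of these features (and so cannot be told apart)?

/x/ (voiceless velar fricative) and /v/ (voiced labiodental fricative) are both [−lateral], [+consonantal], [−sonorant], [−coronal], [+continuant], [−nasal], so none of the listed features separates them. (They do differ in [voice], [labial] and [dorsal], which are not among the given features.) Every other pair in the inventory differs on at least one listed feature.

x, v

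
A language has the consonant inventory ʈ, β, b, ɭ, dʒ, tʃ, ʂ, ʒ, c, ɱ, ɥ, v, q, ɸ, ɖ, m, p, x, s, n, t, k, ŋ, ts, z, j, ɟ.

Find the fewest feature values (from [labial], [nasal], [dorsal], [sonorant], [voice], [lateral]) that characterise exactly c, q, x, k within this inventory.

The class [-voice], [+dorsal] has exactly /c, q, x, k/ as its extension in this inventory. No smaller conjunction from the listed features achieves this: [+dorsal] alone would also admit /ɥ, ŋ, j, ɟ/; [-voice] alone would also admit /ʈ, tʃ, ʂ, ɸ, …/; and checking the remaining single features turns up none with this extension.

[-voice, +dorsal]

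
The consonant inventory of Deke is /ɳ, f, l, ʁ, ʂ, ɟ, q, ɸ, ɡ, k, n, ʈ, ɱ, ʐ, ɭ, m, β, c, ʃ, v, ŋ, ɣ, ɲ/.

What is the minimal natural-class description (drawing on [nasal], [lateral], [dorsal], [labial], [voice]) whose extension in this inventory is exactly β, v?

[+voice, −nasal, +labial]

Every target segment is [+voice], [−nasal], [+labial]; each remaining inventory member fails at least one of these. Each conjunct is needed — [−nasal, +labial] alone would also admit /f, ɸ/; [+voice, +labial] alone would also admit /ɱ, m/; [+voice, −nasal] alone would also admit /l, ʁ, ɟ, ɡ, …/ — and no other combination of two listed features has exactly this extension, so three is the minimum.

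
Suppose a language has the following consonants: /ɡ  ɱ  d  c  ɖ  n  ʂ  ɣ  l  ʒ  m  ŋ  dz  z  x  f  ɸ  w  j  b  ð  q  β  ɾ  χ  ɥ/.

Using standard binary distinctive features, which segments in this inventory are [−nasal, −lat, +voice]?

Checking each segment against [−nasal], [−lateral], [+voice]: /ɡ/ (voiced velar stop), /d/ (voiced alveolar stop), /ɖ/ (voiced retroflex stop), /ɣ/ (voiced velar fricative), /ʒ/ (voiced postalveolar fricative), /dz/ (voiced alveolar affricate), among others, satisfy every feature; every other segment in the inventory fails at least one.

ɡ, d, ɖ, ɣ, ʒ, dz, z, w, j, b, ð, β, ɾ, ɥ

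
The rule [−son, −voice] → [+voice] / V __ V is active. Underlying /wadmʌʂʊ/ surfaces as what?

[wadmʌʐʊ]

/ʂ/ satisfies [−son, −voice] and sits in V __ V. The [+voice] counterpart of the voiceless retroflex fricative is /ʐ/. Other segments in /wadmʌʂʊ/ either fail the structural description or are not in the environment, so the surface form is [wadmʌʐʊ].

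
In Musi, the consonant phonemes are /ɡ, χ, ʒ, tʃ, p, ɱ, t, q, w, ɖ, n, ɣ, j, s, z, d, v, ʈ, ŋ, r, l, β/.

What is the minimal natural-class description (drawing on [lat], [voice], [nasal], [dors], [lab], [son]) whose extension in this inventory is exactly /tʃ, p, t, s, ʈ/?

Every target segment is [-voice], [-dorsal]; each remaining inventory member fails at least one of these. Each conjunct is needed — [-dorsal] alone would also admit /ʒ, ɱ, ɖ, n, …/; [-voice] alone would also admit /χ, q/ — and no other single listed feature has exactly this extension, so two is the minimum.

[-voice, -dors]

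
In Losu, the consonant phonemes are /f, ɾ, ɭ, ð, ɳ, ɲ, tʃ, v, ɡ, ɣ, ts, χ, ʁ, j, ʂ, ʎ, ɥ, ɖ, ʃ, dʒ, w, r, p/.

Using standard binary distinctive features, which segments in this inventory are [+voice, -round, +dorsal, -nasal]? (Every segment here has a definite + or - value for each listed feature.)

Checking each segment against [+voice], [-round], [+dorsal], [-nasal]: /ɡ/ (voiced velar stop), /ɣ/ (voiced velar fricative), /ʁ/ (voiced uvular fricative), /j/ (palatal glide), /ʎ/ (palatal lateral approximant) satisfy every feature; every other segment in the inventory fails at least one.

ɡ, ɣ, ʁ, j, ʎ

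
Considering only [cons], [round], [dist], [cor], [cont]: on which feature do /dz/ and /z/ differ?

The two segments share [+consonantal], [-round], [-distributed], [+coronal]. The only feature from the list on which they differ: /dz/ is [-continuant] while /z/ is [+continuant].

[continuant]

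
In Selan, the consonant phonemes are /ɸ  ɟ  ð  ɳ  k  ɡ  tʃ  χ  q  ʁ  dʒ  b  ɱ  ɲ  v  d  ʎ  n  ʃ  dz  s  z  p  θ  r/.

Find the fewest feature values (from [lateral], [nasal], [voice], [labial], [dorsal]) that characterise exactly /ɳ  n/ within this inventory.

/ɳ, n/ are all [+nasal], [−labial], [−dorsal], and no other segment in the inventory matches all three values. Dropping any one of them over-generates: [−labial, −dorsal] alone would also admit /ð, tʃ, dʒ, d, …/; [+nasal, −dorsal] alone would also admit /ɱ/; [+nasal, −labial] alone would also admit /ɲ/. No other combination of two listed features picks out exactly this set either, so fewer than three features will not do.

[+nasal, −labial, −dorsal]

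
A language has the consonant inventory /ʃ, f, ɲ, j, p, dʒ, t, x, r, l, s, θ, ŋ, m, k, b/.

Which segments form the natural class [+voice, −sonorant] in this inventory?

Among the inventory, the [+voice] segments are /ɲ, j, dʒ, r, l, ŋ, m, b/.
Of those, [−sonorant] leaves /dʒ, b/.

dʒ, b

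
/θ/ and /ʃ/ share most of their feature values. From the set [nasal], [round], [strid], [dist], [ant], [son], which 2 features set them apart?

The two segments share [−nasal], [−round], [+distributed], [−sonorant]. The only features from the list on which they differ: /θ/ is [−strident] while /ʃ/ is [+strident]; /θ/ is [+anterior] while /ʃ/ is [−anterior].

[strident], [anterior]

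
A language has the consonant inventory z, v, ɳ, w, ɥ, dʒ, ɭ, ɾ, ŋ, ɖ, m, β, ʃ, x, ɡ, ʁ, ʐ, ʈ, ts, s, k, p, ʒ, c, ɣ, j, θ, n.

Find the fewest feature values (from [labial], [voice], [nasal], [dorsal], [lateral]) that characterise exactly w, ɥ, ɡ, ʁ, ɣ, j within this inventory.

Every target segment is [+voice], [-nasal], [+dorsal]; each remaining inventory member fails at least one of these. Each conjunct is needed — [-nasal, +dorsal] alone would also admit /x, k, c/; [+voice, +dorsal] alone would also admit /ŋ/; [+voice, -nasal] alone would also admit /z, v, dʒ, ɭ, …/ — and no other combination of two listed features has exactly this extension, so three is the minimum.

[+voice, -nasal, +dorsal]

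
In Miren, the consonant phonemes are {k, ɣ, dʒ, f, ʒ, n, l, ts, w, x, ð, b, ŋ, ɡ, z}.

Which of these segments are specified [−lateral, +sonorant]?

Among the inventory, the [−lateral] segments are /k, ɣ, dʒ, f, ʒ, n, ts, w, x, ð, b, ŋ, ɡ, z/.
Within that set, [+sonorant] leaves /n, w, ŋ/.

n, w, ŋ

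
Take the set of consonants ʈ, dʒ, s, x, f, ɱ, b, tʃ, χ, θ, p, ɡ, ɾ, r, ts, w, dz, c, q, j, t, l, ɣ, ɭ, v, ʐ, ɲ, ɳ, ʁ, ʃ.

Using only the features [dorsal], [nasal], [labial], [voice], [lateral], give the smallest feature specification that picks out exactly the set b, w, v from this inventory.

[+voice, −nasal, +labial]

/b, w, v/ are all [+voice], [−nasal], [+labial], and no other segment in the inventory matches all three values. Dropping any one of them over-generates: [−nasal, +labial] alone would also admit /f, p/; [+voice, +labial] alone would also admit /ɱ/; [+voice, −nasal] alone would also admit /dʒ, ɡ, ɾ, r, …/. No other combination of two listed features picks out exactly this set either, so fewer than three features will not do.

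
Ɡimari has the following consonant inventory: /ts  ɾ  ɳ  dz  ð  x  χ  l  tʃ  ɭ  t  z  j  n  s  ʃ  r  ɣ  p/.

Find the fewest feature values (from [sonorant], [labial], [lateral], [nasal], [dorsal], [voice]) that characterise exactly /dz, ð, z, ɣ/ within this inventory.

/dz, ð, z, ɣ/ are all [−sonorant], [+voice], and no other segment in the inventory matches both values. Dropping any one of them over-generates: [+voice] alone would also admit /ɾ, ɳ, l, ɭ, …/; [−sonorant] alone would also admit /ts, x, χ, tʃ, …/. No other single listed feature picks out exactly this set either, so fewer than two features will not do.

[−sonorant, +voice]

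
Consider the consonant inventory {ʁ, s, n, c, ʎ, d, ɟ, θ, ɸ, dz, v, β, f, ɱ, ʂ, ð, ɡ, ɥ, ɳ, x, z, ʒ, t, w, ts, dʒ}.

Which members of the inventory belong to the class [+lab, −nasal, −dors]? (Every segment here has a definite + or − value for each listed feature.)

ɸ, v, β, f

Checking each segment against [+labial], [−nasal], [−dorsal]: /ɸ/ (voiceless bilabial fricative), /v/ (voiced labiodental fricative), /β/ (voiced bilabial fricative), /f/ (voiceless labiodental fricative) satisfy every feature; every other segment in the inventory fails at least one.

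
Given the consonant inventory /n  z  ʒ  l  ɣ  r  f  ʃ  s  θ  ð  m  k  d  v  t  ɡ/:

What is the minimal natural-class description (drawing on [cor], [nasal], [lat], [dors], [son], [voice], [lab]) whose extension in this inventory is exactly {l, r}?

Every target segment is [+sonorant], [-nasal]; each remaining inventory member fails at least one of these. Each conjunct is needed — [-nasal] alone would also admit /z, ʒ, ɣ, f, …/; [+sonorant] alone would also admit /n, m/ — and no other single listed feature has exactly this extension, so two is the minimum.

[+son, -nasal]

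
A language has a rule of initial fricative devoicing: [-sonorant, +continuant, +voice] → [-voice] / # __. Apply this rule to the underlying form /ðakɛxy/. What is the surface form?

[θakɛxy]

The only segment in the rule's environment that also matches [-sonorant, +continuant, +voice] is /ð/. Applying [-voice] turns the voiced dental fricative into /θ/ (voiceless dental fricative), giving [θakɛxy].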